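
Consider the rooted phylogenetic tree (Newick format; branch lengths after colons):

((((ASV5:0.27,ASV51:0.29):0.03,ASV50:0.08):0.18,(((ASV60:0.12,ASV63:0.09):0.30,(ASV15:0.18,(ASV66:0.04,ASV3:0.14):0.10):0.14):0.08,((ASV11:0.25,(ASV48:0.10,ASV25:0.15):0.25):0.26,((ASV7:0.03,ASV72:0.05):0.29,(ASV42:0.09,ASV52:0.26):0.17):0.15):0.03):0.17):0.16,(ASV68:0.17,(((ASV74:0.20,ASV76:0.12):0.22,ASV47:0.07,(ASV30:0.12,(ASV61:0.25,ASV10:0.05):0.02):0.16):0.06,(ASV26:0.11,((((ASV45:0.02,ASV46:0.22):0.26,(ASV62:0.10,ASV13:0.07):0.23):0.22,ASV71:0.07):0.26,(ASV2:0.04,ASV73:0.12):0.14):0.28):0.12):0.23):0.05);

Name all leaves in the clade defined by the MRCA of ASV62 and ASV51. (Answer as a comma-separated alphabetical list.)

Tracing ASV62: it sits inside (ASV62,ASV13).
Tracing ASV51: it sits inside (ASV5,ASV51).
The smallest clade enclosing both is the whole tree (their MRCA is the root), so the answer is all 30 tips in alphabetical order.

ASV10, ASV11, ASV13, ASV15, ASV2, ASV25, ASV26, ASV3, ASV30, ASV42, ASV45, ASV46, ASV47, ASV48, ASV5, ASV50, ASV51, ASV52, ASV60, ASV61, ASV62, ASV63, ASV66, ASV68, ASV7, ASV71, ASV72, ASV73, ASV74, ASV76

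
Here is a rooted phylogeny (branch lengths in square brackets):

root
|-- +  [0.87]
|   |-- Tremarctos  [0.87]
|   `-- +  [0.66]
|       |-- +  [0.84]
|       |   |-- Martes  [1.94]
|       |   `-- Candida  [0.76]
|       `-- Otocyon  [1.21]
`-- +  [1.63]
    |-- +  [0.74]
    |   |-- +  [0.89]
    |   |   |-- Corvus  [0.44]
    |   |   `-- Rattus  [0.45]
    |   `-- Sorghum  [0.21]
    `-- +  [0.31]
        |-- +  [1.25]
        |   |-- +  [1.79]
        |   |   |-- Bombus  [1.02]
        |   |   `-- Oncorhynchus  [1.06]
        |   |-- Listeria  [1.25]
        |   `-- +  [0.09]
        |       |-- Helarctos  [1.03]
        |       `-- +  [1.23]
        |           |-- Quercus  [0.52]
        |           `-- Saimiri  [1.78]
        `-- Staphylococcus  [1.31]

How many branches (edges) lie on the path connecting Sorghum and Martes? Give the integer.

7

The MRCA of Sorghum and Martes is the root of the tree.
From Sorghum up to that node: 3 branches. From Martes up to the same node: 4 branches. Total: 3 + 4 = 7.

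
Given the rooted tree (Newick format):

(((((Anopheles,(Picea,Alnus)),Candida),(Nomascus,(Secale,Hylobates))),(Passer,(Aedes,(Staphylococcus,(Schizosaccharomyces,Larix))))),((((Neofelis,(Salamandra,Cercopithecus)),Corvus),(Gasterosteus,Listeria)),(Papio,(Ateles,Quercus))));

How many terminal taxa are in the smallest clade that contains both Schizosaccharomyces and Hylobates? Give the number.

The MRCA of Schizosaccharomyces and Hylobates is the node subtending ((((Anopheles,(Picea,Alnus)),Candida),(Nomascus,(Secale,Hylobates))),(Passer,(Aedes,(Staphylococcus,(Schizosaccharomyces,Larix))))).
That clade contains 12 terminal taxa: Aedes, Alnus, Anopheles, Candida, Hylobates, Larix, Nomascus, Passer, Picea, Schizosaccharomyces, Secale, Staphylococcus.

12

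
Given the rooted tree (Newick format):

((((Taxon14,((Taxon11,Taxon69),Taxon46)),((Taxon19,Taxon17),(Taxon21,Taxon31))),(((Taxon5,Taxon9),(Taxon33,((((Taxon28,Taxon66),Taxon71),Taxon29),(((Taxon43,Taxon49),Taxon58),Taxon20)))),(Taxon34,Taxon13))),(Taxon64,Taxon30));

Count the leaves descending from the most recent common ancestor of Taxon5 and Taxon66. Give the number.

11

The MRCA of Taxon5 and Taxon66 is the node subtending ((Taxon5,Taxon9),(Taxon33,((((Taxon28,Taxon66),Taxon71),Taxon29),(((Taxon43,Taxon49),Taxon58),Taxon20)))).
That clade contains 11 terminal taxa: Taxon20, Taxon28, Taxon29, Taxon33, Taxon43, Taxon49, Taxon5, Taxon58, Taxon66, Taxon71, Taxon9.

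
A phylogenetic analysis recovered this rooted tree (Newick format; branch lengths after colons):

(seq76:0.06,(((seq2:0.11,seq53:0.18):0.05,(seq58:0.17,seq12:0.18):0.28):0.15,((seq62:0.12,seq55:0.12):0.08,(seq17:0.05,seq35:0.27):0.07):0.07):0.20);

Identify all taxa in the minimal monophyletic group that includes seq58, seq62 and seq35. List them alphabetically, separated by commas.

seq12, seq17, seq2, seq35, seq53, seq55, seq58, seq62

Tracing seq58: it sits inside (seq58,seq12).
Tracing seq62: it sits inside (seq62,seq55).
Tracing seq35: it sits inside (seq17,seq35).
The smallest clade enclosing all 3 is (((seq2,seq53),(seq58,seq12)),((seq62,seq55),(seq17,seq35))); the answer is its 8 terminal taxa in alphabetical order.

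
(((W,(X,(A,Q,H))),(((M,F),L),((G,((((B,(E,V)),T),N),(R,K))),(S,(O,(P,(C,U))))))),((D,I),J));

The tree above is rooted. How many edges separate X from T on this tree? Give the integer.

10

The MRCA of X and T is the node subtending ((W,(X,(A,Q,H))),(((M,F),L),((G,((((B,(E,V)),T),N),(R,K))),(S,(O,(P,(C,U))))))).
From X up to that node: 3 branches. From T up to the same node: 7 branches. Total: 3 + 7 = 10.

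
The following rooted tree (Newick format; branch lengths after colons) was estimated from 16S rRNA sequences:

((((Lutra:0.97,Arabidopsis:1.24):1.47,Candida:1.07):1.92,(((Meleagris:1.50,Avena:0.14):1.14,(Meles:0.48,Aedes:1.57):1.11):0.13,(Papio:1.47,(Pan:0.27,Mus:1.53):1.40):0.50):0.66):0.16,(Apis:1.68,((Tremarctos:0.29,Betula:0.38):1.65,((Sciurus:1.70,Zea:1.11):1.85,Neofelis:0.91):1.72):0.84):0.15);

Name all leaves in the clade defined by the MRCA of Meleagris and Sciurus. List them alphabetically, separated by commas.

Aedes, Apis, Arabidopsis, Avena, Betula, Candida, Lutra, Meleagris, Meles, Mus, Neofelis, Pan, Papio, Sciurus, Tremarctos, Zea

Tracing Meleagris: it sits inside (Meleagris,Avena).
Tracing Sciurus: it sits inside (Sciurus,Zea).
The smallest clade enclosing both is the whole tree (their MRCA is the root), so the answer is all 16 tips in alphabetical order.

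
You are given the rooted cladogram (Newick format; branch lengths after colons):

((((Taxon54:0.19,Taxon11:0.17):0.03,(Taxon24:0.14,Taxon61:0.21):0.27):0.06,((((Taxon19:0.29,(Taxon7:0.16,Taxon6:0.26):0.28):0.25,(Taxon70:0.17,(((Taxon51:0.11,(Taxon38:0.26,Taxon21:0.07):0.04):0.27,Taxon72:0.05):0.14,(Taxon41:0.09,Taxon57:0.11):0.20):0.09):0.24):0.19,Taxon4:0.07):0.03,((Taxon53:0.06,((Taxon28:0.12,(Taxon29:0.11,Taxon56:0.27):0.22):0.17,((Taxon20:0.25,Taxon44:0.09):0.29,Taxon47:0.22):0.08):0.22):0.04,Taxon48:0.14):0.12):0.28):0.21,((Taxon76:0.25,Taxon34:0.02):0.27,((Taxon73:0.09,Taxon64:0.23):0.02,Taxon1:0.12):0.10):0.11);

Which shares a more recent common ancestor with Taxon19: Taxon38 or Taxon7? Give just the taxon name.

Taxon7

The MRCA of Taxon19 and Taxon7 subtends (Taxon19,(Taxon7,Taxon6)) (3 taxa).
The MRCA of Taxon19 and Taxon38 subtends ((Taxon19,(Taxon7,Taxon6)),(Taxon70,(((Taxon51,(Taxon38,Taxon21)),Taxon72),(Taxon41,Taxon57)))) (10 taxa).
The first is nested inside the second, so Taxon19 shares a more recent common ancestor with Taxon7.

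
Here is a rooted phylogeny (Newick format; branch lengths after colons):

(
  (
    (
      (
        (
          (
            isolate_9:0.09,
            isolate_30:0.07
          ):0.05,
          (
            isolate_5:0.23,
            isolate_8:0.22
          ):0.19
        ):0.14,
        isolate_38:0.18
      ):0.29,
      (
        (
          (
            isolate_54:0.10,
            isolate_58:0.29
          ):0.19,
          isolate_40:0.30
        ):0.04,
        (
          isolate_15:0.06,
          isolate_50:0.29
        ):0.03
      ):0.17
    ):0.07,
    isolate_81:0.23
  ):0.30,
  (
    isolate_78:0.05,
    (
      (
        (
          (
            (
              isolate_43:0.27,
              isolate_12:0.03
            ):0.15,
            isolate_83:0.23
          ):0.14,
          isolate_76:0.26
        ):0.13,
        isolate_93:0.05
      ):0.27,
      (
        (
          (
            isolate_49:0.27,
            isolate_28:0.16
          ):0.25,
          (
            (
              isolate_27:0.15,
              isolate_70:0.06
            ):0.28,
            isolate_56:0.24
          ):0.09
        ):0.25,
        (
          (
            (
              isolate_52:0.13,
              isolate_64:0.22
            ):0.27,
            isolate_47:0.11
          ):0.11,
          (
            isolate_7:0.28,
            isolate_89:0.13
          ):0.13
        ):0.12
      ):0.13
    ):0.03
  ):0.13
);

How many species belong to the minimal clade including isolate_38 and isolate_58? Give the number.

The MRCA of isolate_38 and isolate_58 is the node subtending ((((isolate_9,isolate_30),(isolate_5,isolate_8)),isolate_38),(((isolate_54,isolate_58),isolate_40),(isolate_15,isolate_50))).
That clade contains 10 terminal taxa: isolate_15, isolate_30, isolate_38, isolate_40, isolate_5, isolate_50, isolate_54, isolate_58, isolate_8, isolate_9.

10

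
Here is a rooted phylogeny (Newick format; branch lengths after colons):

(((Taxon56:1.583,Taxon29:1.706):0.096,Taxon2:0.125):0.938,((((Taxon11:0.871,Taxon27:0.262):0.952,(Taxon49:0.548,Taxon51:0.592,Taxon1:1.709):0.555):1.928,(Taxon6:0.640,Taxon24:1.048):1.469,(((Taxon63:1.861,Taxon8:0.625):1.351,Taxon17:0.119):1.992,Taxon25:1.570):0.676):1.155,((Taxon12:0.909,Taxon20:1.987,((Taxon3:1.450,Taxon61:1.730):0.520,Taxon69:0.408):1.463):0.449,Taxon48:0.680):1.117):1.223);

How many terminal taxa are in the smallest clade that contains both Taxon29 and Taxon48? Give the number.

20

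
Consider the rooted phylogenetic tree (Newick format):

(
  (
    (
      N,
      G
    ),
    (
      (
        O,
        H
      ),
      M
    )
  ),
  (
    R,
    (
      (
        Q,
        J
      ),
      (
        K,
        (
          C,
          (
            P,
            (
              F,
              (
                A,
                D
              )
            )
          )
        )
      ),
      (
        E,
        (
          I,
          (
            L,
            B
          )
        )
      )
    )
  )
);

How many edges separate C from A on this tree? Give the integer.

5

The MRCA of C and A is the node subtending (C,(P,(F,(A,D)))).
From C up to that node: 1 branch. From A up to the same node: 4 branches. Total: 1 + 4 = 5.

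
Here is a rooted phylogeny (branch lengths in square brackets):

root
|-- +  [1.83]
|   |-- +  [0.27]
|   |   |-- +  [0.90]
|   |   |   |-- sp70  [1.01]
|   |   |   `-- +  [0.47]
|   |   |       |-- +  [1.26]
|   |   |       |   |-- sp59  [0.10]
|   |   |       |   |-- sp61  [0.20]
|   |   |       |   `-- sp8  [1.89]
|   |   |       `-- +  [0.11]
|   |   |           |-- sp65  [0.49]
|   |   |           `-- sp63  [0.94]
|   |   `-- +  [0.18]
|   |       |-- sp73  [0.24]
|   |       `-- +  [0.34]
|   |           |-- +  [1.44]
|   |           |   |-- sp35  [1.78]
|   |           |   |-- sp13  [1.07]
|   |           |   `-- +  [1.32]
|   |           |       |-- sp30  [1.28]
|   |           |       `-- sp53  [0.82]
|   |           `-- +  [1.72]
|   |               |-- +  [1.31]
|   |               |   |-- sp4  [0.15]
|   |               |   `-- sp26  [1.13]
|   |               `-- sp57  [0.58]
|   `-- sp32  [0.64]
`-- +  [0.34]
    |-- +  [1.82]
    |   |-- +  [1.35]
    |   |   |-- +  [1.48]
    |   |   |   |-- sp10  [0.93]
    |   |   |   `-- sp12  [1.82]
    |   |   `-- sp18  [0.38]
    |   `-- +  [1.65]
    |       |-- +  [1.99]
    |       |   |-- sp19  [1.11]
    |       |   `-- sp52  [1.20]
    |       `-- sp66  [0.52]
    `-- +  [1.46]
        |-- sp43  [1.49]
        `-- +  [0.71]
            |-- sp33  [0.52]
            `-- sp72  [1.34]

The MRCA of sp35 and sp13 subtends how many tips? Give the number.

4

The MRCA of sp35 and sp13 is the node subtending (sp35,sp13,(sp30,sp53)).
That clade contains 4 terminal taxa: sp13, sp30, sp35, sp53.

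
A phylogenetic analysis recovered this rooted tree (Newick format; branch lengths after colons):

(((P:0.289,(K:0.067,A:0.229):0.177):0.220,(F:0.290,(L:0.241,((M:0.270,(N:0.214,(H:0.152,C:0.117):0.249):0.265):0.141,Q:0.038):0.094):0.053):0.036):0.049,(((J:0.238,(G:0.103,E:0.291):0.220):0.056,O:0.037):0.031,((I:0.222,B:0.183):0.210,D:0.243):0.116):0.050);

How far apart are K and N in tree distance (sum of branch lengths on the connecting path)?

1.267

The path runs K → … → MRCA → … → N; the MRCA is the node subtending ((P,(K,A)),(F,(L,((M,(N,(H,C))),Q)))).
Branch lengths along that path: 0.067 + 0.177 + 0.220 + 0.036 + 0.053 + 0.094 + 0.141 + 0.265 + 0.214 = 1.267.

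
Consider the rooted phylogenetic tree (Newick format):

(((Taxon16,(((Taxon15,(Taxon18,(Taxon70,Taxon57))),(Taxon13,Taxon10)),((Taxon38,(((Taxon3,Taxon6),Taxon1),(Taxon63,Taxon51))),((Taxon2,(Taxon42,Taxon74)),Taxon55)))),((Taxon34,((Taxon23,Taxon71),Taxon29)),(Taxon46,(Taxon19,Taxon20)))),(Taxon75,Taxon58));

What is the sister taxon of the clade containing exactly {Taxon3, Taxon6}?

Taxon1

The clade containing exactly {Taxon3, Taxon6} attaches to the tree at the node subtending ((Taxon3,Taxon6),Taxon1).
The other lineage descending from that same node — the sister group — is the single tip Taxon1.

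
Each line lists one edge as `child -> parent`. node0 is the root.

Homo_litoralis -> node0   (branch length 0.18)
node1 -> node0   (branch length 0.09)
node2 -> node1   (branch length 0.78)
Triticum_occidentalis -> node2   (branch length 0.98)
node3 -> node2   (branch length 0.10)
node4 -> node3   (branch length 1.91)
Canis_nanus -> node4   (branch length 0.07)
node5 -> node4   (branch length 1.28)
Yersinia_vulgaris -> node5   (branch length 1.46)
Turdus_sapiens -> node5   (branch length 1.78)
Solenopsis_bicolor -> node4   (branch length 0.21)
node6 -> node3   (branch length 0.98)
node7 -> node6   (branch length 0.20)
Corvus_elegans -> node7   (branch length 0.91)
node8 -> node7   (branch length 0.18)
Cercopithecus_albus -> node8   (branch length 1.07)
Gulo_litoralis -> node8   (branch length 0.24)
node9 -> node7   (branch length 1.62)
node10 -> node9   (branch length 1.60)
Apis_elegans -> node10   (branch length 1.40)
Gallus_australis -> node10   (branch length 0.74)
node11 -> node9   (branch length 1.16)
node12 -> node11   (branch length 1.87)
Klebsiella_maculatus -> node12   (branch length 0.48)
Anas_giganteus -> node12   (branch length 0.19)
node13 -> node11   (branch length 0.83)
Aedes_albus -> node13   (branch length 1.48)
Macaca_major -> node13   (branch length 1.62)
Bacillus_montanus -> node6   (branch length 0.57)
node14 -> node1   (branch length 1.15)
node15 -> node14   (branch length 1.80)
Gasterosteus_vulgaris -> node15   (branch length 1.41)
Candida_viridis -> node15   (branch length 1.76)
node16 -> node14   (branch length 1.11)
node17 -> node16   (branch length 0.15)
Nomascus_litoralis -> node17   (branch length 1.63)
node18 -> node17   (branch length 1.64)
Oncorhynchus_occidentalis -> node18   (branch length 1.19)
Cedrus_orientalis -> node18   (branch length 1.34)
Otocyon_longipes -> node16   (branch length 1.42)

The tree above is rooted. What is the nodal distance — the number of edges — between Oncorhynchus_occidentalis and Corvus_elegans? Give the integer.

10

The MRCA of Oncorhynchus_occidentalis and Corvus_elegans is the node subtending ((Triticum_occidentalis,((Canis_nanus,(Yersinia_vulgaris,Turdus_sapiens),Solenopsis_bicolor),((Corvus_elegans,(Cercopithecus_albus,Gulo_litoralis),((Apis_elegans,Gallus_australis),((Klebsiella_maculatus,Anas_giganteus),(Aedes_albus,Macaca_major)))),Bacillus_montanus))),((Gasterosteus_vulgaris,Candida_viridis),((Nomascus_litoralis,(Oncorhynchus_occidentalis,Cedrus_orientalis)),Otocyon_longipes))).
From Oncorhynchus_occidentalis up to that node: 5 branches. From Corvus_elegans up to the same node: 5 branches. Total: 5 + 5 = 10.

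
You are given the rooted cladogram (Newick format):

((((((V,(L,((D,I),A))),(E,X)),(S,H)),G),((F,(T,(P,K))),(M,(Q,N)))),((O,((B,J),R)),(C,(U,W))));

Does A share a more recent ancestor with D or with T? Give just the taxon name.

The MRCA of A and D subtends ((D,I),A) (3 taxa).
The MRCA of A and T subtends (((((V,(L,((D,I),A))),(E,X)),(S,H)),G),((F,(T,(P,K))),(M,(Q,N)))) (17 taxa).
The first is nested inside the second, so A shares a more recent common ancestor with D.

D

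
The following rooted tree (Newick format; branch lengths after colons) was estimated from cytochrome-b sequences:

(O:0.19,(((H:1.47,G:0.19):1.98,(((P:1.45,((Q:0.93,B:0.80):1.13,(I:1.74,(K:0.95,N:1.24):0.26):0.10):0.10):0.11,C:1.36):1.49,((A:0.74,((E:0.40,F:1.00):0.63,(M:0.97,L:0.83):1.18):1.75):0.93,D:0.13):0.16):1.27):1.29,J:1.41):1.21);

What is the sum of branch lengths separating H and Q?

8.48

The path runs H → … → MRCA → … → Q; the MRCA is the node subtending ((H,G),(((P,((Q,B),(I,(K,N)))),C),((A,((E,F),(M,L))),D))).
Branch lengths along that path: 1.47 + 1.98 + 1.27 + 1.49 + 0.11 + 0.10 + 1.13 + 0.93 = 8.48.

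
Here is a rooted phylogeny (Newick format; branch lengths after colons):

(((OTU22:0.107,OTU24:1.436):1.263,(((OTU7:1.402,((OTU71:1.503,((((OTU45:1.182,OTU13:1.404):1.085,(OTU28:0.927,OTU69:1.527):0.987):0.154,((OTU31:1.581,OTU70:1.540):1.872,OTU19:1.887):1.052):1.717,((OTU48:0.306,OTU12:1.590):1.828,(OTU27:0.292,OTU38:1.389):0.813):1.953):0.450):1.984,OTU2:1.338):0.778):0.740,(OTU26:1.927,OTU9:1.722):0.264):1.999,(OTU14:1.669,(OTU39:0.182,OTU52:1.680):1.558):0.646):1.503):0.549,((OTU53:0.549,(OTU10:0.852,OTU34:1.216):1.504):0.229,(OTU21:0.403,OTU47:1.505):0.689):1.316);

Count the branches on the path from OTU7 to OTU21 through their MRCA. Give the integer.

8

The MRCA of OTU7 and OTU21 is the root of the tree.
From OTU7 up to that node: 5 branches. From OTU21 up to the same node: 3 branches. Total: 5 + 3 = 8.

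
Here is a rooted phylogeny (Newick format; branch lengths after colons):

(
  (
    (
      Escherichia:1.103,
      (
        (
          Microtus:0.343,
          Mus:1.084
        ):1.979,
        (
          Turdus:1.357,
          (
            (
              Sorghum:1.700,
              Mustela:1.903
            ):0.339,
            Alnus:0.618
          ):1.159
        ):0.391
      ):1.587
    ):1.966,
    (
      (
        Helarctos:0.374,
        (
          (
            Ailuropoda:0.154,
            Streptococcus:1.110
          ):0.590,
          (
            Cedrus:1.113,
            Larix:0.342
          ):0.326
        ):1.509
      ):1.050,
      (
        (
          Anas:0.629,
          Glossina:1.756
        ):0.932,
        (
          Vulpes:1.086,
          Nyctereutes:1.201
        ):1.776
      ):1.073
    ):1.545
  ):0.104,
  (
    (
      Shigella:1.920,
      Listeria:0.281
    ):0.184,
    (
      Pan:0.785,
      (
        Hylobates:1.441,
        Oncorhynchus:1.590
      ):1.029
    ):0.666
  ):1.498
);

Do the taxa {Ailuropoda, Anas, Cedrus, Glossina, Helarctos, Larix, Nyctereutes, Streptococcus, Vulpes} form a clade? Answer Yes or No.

Yes

The most recent common ancestor of these taxa subtends ((Helarctos,((Ailuropoda,Streptococcus),(Cedrus,Larix))),((Anas,Glossina),(Vulpes,Nyctereutes))).
That clade has exactly 9 tips — every listed taxon and nothing else — so the group is monophyletic.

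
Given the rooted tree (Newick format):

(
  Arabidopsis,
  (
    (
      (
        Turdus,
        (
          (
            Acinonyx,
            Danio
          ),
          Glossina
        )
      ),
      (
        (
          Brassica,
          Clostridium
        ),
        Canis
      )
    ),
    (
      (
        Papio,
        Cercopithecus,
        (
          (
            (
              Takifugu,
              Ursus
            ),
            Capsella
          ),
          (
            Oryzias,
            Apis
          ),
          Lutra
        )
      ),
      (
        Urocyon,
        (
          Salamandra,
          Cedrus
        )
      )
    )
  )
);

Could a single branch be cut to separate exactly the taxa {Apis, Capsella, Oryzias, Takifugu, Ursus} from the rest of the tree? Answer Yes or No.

The MRCA of the listed taxa subtends (((Takifugu,Ursus),Capsella),(Oryzias,Apis),Lutra).
That clade also contains Lutra, which is not in the proposed group, so the group is not monophyletic.

No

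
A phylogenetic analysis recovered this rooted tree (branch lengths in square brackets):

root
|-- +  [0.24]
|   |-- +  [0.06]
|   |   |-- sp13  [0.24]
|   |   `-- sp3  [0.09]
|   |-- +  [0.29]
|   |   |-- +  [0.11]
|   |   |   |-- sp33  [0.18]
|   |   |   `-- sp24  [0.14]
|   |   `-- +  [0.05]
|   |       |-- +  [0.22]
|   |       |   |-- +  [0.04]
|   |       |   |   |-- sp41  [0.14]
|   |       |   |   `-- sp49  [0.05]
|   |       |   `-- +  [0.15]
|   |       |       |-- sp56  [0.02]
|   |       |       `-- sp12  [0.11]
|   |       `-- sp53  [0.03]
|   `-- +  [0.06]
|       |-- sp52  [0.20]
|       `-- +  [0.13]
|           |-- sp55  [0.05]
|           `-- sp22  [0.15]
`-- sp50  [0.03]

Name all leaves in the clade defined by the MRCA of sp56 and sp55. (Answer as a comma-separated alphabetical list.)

Tracing sp56: it sits inside (sp56,sp12).
Tracing sp55: it sits inside (sp55,sp22).
The smallest clade enclosing both is ((sp13,sp3),((sp33,sp24),(((sp41,sp49),(sp56,sp12)),sp53)),(sp52,(sp55,sp22))); the answer is its 12 terminal taxa in alphabetical order.

sp12, sp13, sp22, sp24, sp3, sp33, sp41, sp49, sp52, sp53, sp55, sp56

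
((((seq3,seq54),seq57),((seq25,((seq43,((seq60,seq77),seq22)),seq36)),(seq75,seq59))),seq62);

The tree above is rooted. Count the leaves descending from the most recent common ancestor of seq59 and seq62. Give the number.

12

The MRCA of seq59 and seq62 is the root, so the clade is the entire tree.
That clade contains 12 terminal taxa: seq22, seq25, seq3, seq36, seq43, seq54, seq57, seq59, seq60, seq62, seq75, seq77.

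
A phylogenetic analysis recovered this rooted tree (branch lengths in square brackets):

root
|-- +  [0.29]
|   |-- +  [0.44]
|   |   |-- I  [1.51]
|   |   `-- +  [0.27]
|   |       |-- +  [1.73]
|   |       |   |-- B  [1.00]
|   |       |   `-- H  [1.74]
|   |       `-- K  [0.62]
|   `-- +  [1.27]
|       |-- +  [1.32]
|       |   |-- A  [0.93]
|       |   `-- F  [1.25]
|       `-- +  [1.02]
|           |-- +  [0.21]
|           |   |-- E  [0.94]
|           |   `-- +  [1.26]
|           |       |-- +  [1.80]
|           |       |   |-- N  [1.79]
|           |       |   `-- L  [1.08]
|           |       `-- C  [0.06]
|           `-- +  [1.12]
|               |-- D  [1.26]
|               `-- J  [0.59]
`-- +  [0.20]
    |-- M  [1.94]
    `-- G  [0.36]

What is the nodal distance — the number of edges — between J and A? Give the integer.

The MRCA of J and A is the node subtending ((A,F),((E,((N,L),C)),(D,J))).
From J up to that node: 3 branches. From A up to the same node: 2 branches. Total: 3 + 2 = 5.

5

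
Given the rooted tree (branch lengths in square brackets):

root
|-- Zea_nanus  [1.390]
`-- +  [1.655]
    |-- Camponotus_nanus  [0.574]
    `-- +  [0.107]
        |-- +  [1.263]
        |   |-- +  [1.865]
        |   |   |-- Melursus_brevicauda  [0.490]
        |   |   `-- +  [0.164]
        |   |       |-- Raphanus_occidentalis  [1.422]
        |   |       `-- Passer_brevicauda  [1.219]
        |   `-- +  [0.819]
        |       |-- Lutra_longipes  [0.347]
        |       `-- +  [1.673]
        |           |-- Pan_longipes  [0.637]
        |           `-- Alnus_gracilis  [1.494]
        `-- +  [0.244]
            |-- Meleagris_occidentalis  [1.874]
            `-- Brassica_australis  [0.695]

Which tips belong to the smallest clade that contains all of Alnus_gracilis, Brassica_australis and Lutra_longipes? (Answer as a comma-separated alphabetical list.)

Tracing Alnus_gracilis: it sits inside (Pan_longipes,Alnus_gracilis).
Tracing Brassica_australis: it sits inside (Meleagris_occidentalis,Brassica_australis).
Tracing Lutra_longipes: it sits inside (Lutra_longipes,(Pan_longipes,Alnus_gracilis)).
The smallest clade enclosing all 3 is (((Melursus_brevicauda,(Raphanus_occidentalis,Passer_brevicauda)),(Lutra_longipes,(Pan_longipes,Alnus_gracilis))),(Meleagris_occidentalis,Brassica_australis)); the answer is its 8 terminal taxa in alphabetical order.

Alnus_gracilis, Brassica_australis, Lutra_longipes, Meleagris_occidentalis, Melursus_brevicauda, Pan_longipes, Passer_brevicauda, Raphanus_occidentalis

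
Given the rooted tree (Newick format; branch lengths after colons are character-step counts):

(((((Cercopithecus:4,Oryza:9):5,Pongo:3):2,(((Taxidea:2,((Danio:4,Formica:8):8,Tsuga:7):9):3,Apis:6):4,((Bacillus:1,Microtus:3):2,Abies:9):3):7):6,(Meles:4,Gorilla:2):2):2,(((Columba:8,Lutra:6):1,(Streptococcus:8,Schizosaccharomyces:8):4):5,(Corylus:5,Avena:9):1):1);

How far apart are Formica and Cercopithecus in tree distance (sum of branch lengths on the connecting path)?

50

The path runs Formica → … → MRCA → … → Cercopithecus; the MRCA is the node subtending (((Cercopithecus,Oryza),Pongo),(((Taxidea,((Danio,Formica),Tsuga)),Apis),((Bacillus,Microtus),Abies))).
Branch lengths along that path: 8 + 8 + 9 + 3 + 4 + 7 + 2 + 5 + 4 = 50.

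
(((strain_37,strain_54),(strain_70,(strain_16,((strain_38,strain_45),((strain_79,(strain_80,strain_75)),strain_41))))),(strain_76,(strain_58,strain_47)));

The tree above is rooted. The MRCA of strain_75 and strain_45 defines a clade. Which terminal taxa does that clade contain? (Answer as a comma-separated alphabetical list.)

Tracing strain_75: it sits inside (strain_80,strain_75).
Tracing strain_45: it sits inside (strain_38,strain_45).
The smallest clade enclosing both is ((strain_38,strain_45),((strain_79,(strain_80,strain_75)),strain_41)); the answer is its 6 terminal taxa in alphabetical order.

strain_38, strain_41, strain_45, strain_75, strain_79, strain_80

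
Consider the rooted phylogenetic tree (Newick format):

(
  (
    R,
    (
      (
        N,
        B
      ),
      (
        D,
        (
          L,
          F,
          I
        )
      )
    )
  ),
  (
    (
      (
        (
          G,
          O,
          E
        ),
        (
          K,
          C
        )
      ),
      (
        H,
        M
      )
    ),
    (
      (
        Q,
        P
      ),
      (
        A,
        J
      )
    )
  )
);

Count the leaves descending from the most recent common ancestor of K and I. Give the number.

The MRCA of K and I is the root, so the clade is the entire tree.
That clade contains 18 terminal taxa: A, B, C, D, E, F, G, H, I, J, K, L, M, N, O, P, Q, R.

18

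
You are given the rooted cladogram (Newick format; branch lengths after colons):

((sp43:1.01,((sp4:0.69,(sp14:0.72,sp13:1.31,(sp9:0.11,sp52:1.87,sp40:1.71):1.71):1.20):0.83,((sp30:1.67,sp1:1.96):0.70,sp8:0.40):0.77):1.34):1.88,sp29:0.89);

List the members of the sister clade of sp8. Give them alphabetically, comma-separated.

sp1, sp30

sp8 attaches to the tree at the node subtending ((sp30,sp1),sp8).
The other lineage descending from that same node — the sister group — is (sp30,sp1); its 2 tips in alphabetical order are the answer.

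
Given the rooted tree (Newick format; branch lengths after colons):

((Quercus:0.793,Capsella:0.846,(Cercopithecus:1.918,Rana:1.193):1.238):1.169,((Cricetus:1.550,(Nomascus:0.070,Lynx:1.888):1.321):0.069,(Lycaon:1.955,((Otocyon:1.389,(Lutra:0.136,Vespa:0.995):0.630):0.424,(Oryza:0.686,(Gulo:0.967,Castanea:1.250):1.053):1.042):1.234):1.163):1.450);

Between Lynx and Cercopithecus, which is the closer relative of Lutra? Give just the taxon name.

The MRCA of Lutra and Lynx subtends ((Cricetus,(Nomascus,Lynx)),(Lycaon,((Otocyon,(Lutra,Vespa)),(Oryza,(Gulo,Castanea))))) (10 taxa).
The MRCA of Lutra and Cercopithecus is the root, subtending the entire tree (14 taxa).
The first is nested inside the second, so Lutra shares a more recent common ancestor with Lynx.

Lynx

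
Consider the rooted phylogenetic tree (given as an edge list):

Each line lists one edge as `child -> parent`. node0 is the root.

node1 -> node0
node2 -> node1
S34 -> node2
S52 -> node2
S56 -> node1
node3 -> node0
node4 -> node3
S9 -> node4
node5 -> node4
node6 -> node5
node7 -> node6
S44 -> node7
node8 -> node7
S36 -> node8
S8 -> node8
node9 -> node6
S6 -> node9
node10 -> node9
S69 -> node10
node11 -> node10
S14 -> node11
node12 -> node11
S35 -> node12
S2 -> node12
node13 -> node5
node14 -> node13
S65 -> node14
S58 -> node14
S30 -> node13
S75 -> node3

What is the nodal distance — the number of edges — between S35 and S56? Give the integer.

11

The MRCA of S35 and S56 is the root of the tree.
From S35 up to that node: 9 branches. From S56 up to the same node: 2 branches. Total: 9 + 2 = 11.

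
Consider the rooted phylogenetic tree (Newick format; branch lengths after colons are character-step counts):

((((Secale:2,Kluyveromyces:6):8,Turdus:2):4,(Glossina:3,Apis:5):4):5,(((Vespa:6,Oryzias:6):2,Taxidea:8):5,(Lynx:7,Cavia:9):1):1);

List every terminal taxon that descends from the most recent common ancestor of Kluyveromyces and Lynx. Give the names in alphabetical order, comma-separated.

Apis, Cavia, Glossina, Kluyveromyces, Lynx, Oryzias, Secale, Taxidea, Turdus, Vespa

Tracing Kluyveromyces: it sits inside (Secale,Kluyveromyces).
Tracing Lynx: it sits inside (Lynx,Cavia).
The smallest clade enclosing both is the whole tree (their MRCA is the root), so the answer is all 10 tips in alphabetical order.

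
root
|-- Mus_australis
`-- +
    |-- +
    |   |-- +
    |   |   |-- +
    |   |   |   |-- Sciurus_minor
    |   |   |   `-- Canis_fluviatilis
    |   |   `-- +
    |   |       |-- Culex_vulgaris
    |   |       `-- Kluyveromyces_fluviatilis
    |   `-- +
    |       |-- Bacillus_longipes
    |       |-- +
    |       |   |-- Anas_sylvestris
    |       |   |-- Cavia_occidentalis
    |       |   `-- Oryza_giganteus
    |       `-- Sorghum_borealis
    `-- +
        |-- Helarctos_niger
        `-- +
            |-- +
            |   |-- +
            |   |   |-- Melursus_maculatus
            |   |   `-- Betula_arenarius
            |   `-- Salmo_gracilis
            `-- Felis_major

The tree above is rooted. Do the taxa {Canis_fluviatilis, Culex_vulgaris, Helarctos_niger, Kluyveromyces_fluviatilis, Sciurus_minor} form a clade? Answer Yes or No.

No

The MRCA of the listed taxa subtends ((((Sciurus_minor,Canis_fluviatilis),(Culex_vulgaris,Kluyveromyces_fluviatilis)),(Bacillus_longipes,(Anas_sylvestris,Cavia_occidentalis,Oryza_giganteus),Sorghum_borealis)),(Helarctos_niger,(((Melursus_maculatus,Betula_arenarius),Salmo_gracilis),Felis_major))).
That clade also contains Anas_sylvestris, Bacillus_longipes, Betula_arenarius, Cavia_occidentalis, Felis_major, Melursus_maculatus, Oryza_giganteus, Salmo_gracilis, Sorghum_borealis, which are not in the proposed group, so the group is not monophyletic.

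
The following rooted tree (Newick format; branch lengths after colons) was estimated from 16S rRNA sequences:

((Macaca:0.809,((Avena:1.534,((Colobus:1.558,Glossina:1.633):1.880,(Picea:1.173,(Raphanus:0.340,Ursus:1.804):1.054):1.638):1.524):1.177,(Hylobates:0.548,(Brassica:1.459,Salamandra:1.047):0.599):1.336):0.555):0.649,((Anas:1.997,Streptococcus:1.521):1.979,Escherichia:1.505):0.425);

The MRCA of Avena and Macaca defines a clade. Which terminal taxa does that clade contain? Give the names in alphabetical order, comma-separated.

Avena, Brassica, Colobus, Glossina, Hylobates, Macaca, Picea, Raphanus, Salamandra, Ursus

Tracing Avena: it sits inside (Avena,((Colobus,Glossina),(Picea,(Raphanus,Ursus)))).
Tracing Macaca: it sits inside (Macaca,((Avena,((Colobus,Glossina),(Picea,(Raphanus,Ursus)))),(Hylobates,(Brassica,Salamandra)))).
The smallest clade enclosing both is (Macaca,((Avena,((Colobus,Glossina),(Picea,(Raphanus,Ursus)))),(Hylobates,(Brassica,Salamandra)))); the answer is its 10 terminal taxa in alphabetical order.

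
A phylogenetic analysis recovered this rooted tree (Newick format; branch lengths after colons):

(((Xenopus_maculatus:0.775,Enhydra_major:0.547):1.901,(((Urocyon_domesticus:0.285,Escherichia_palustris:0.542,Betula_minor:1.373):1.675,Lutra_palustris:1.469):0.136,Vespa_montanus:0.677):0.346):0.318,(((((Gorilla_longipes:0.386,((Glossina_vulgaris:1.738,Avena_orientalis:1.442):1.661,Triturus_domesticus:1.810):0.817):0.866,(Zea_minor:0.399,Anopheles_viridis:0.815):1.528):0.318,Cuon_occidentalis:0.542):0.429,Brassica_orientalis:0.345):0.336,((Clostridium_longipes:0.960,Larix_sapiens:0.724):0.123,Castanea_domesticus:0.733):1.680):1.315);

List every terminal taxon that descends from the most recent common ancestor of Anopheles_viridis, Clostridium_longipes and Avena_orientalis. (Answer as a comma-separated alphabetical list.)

Anopheles_viridis, Avena_orientalis, Brassica_orientalis, Castanea_domesticus, Clostridium_longipes, Cuon_occidentalis, Glossina_vulgaris, Gorilla_longipes, Larix_sapiens, Triturus_domesticus, Zea_minor

Tracing Anopheles_viridis: it sits inside (Zea_minor,Anopheles_viridis).
Tracing Clostridium_longipes: it sits inside (Clostridium_longipes,Larix_sapiens).
Tracing Avena_orientalis: it sits inside (Glossina_vulgaris,Avena_orientalis).
The smallest clade enclosing all 3 is (((((Gorilla_longipes,((Glossina_vulgaris,Avena_orientalis),Triturus_domesticus)),(Zea_minor,Anopheles_viridis)),Cuon_occidentalis),Brassica_orientalis),((Clostridium_longipes,Larix_sapiens),Castanea_domesticus)); the answer is its 11 terminal taxa in alphabetical order.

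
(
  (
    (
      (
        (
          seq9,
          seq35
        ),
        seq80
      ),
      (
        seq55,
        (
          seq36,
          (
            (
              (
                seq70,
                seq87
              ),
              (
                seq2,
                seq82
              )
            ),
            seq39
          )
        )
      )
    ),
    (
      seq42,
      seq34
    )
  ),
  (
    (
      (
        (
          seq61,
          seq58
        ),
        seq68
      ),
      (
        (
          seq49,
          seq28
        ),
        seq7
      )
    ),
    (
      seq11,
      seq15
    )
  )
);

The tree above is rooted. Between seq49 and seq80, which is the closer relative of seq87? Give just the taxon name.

seq80

The MRCA of seq87 and seq80 subtends (((seq9,seq35),seq80),(seq55,(seq36,(((seq70,seq87),(seq2,seq82)),seq39)))) (10 taxa).
The MRCA of seq87 and seq49 is the root, subtending the entire tree (20 taxa).
The first is nested inside the second, so seq87 shares a more recent common ancestor with seq80.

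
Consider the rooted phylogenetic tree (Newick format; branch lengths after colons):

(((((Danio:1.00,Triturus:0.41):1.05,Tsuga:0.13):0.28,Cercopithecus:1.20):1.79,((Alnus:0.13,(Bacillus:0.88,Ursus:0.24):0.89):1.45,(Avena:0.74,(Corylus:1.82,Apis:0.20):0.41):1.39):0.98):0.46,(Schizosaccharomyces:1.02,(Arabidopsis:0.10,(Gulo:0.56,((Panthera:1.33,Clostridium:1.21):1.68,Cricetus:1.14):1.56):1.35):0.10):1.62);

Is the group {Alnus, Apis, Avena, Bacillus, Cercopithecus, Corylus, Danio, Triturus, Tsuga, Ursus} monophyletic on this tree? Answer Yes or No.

The most recent common ancestor of these taxa subtends ((((Danio,Triturus),Tsuga),Cercopithecus),((Alnus,(Bacillus,Ursus)),(Avena,(Corylus,Apis)))).
That clade has exactly 10 tips — every listed taxon and nothing else — so the group is monophyletic.

Yes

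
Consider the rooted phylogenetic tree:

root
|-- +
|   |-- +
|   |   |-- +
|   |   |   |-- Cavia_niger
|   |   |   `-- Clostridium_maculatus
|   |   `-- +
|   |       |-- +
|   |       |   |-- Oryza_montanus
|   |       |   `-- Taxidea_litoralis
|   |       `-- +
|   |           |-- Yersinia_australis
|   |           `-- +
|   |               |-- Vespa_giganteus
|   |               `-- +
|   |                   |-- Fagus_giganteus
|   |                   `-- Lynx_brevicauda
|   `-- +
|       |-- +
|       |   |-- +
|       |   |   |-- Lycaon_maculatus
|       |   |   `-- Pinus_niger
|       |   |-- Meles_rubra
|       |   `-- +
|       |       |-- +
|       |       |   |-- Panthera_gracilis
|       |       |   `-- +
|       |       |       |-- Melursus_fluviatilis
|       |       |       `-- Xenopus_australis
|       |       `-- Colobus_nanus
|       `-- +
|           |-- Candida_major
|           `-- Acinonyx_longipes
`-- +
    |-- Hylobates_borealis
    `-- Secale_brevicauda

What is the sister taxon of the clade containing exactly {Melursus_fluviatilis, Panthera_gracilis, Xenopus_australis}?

The clade containing exactly {Melursus_fluviatilis, Panthera_gracilis, Xenopus_australis} attaches to the tree at the node subtending ((Panthera_gracilis,(Melursus_fluviatilis,Xenopus_australis)),Colobus_nanus).
The other lineage descending from that same node — the sister group — is the single tip Colobus_nanus.

Colobus_nanus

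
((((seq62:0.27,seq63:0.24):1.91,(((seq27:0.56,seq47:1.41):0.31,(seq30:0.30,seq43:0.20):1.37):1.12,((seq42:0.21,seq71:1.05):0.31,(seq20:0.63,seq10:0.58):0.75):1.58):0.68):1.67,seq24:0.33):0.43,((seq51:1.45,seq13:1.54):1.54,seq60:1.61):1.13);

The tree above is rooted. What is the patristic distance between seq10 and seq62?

5.77

The path runs seq10 → … → MRCA → … → seq62; the MRCA is the node subtending ((seq62,seq63),(((seq27,seq47),(seq30,seq43)),((seq42,seq71),(seq20,seq10)))).
Branch lengths along that path: 0.58 + 0.75 + 1.58 + 0.68 + 1.91 + 0.27 = 5.77.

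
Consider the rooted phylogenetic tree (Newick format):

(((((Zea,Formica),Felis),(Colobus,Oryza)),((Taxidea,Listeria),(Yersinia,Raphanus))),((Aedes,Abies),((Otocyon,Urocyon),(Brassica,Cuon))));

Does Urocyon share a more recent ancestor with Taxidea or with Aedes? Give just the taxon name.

The MRCA of Urocyon and Aedes subtends ((Aedes,Abies),((Otocyon,Urocyon),(Brassica,Cuon))) (6 taxa).
The MRCA of Urocyon and Taxidea is the root, subtending the entire tree (15 taxa).
The first is nested inside the second, so Urocyon shares a more recent common ancestor with Aedes.

Aedes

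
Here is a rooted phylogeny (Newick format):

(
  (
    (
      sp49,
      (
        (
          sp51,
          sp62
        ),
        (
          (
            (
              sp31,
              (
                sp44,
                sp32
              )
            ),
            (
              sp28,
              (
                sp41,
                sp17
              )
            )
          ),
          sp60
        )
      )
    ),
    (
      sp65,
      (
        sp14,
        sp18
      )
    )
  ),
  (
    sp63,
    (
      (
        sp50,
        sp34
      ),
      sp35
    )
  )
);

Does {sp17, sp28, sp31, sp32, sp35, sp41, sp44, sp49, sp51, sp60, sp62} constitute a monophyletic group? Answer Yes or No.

The MRCA of the listed taxa is the root, so the smallest clade containing them is the whole tree.
That clade also contains sp14, sp18, sp34, sp50, sp63, sp65, which are not in the proposed group, so the group is not monophyletic.

No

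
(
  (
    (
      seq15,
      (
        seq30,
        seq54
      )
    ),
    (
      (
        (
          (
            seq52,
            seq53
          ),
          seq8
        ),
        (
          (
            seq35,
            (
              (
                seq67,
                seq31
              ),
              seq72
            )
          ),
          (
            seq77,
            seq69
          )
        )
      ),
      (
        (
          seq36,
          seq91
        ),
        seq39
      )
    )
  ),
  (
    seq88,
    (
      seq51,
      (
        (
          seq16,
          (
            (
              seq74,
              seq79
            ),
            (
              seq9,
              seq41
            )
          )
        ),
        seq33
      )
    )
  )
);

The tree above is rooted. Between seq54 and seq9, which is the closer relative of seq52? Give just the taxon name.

The MRCA of seq52 and seq54 subtends ((seq15,(seq30,seq54)),((((seq52,seq53),seq8),((seq35,((seq67,seq31),seq72)),(seq77,seq69))),((seq36,seq91),seq39))) (15 taxa).
The MRCA of seq52 and seq9 is the root, subtending the entire tree (23 taxa).
The first is nested inside the second, so seq52 shares a more recent common ancestor with seq54.

seq54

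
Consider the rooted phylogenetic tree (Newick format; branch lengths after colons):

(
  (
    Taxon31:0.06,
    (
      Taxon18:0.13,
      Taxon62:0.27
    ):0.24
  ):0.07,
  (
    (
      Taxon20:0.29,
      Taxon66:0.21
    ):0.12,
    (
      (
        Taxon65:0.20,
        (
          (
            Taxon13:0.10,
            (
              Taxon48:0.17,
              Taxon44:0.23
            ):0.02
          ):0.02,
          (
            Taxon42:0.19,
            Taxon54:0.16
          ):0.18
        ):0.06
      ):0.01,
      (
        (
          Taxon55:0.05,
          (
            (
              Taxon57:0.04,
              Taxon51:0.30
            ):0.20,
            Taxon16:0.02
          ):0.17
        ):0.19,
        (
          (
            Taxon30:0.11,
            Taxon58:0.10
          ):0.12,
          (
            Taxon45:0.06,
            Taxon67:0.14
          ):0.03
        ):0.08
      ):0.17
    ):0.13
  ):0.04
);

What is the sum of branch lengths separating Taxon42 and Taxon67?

The path runs Taxon42 → … → MRCA → … → Taxon67; the MRCA is the node subtending ((Taxon65,((Taxon13,(Taxon48,Taxon44)),(Taxon42,Taxon54))),((Taxon55,((Taxon57,Taxon51),Taxon16)),((Taxon30,Taxon58),(Taxon45,Taxon67)))).
Branch lengths along that path: 0.19 + 0.18 + 0.06 + 0.01 + 0.17 + 0.08 + 0.03 + 0.14 = 0.86.

0.86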